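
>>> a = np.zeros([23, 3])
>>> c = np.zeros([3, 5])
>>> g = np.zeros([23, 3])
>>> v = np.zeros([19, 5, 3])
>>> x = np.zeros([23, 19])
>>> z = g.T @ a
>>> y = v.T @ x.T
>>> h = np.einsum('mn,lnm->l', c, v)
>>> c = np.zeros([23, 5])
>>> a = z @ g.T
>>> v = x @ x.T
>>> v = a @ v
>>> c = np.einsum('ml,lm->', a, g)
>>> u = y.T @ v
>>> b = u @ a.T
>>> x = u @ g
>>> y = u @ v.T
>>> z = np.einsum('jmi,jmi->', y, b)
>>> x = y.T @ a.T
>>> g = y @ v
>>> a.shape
(3, 23)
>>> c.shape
()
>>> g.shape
(23, 5, 23)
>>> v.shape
(3, 23)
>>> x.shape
(3, 5, 3)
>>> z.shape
()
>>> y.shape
(23, 5, 3)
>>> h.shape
(19,)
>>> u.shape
(23, 5, 23)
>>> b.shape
(23, 5, 3)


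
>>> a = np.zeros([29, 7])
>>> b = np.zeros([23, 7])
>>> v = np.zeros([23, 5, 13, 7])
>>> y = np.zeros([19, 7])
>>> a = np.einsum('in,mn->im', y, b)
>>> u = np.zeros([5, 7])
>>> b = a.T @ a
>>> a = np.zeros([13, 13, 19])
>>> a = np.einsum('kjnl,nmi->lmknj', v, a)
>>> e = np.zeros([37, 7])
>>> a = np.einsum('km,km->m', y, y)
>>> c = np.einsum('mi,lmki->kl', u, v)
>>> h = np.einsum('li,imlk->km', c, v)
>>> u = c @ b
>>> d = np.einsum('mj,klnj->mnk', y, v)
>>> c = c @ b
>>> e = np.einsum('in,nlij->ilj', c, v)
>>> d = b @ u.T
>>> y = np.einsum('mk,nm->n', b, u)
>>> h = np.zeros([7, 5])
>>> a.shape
(7,)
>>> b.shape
(23, 23)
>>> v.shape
(23, 5, 13, 7)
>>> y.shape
(13,)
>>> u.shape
(13, 23)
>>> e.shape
(13, 5, 7)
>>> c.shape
(13, 23)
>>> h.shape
(7, 5)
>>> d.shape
(23, 13)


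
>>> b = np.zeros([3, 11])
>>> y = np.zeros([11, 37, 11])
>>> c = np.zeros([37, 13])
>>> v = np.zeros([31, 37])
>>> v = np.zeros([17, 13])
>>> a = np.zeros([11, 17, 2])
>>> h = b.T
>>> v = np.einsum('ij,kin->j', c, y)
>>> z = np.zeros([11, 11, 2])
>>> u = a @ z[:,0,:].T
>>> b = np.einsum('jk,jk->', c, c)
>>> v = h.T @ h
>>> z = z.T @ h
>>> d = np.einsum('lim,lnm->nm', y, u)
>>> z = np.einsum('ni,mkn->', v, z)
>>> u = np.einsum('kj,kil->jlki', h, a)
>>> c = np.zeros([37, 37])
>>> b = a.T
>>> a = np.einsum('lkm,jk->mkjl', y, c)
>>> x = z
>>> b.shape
(2, 17, 11)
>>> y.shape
(11, 37, 11)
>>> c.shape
(37, 37)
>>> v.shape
(3, 3)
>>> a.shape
(11, 37, 37, 11)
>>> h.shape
(11, 3)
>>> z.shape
()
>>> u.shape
(3, 2, 11, 17)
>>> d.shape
(17, 11)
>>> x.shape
()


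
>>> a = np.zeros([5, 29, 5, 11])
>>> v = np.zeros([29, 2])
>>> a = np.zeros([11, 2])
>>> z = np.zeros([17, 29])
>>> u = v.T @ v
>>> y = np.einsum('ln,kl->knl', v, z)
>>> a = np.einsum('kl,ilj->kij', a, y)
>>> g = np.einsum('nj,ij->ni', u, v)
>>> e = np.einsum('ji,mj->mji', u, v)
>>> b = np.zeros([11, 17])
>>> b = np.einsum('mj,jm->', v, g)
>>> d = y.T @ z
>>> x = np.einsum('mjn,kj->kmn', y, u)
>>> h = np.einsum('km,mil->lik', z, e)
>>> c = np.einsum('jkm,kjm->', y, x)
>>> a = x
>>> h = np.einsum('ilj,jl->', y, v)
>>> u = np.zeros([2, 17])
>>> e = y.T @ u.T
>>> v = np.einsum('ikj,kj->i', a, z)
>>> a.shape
(2, 17, 29)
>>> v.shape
(2,)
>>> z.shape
(17, 29)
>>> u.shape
(2, 17)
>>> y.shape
(17, 2, 29)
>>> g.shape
(2, 29)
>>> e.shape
(29, 2, 2)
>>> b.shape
()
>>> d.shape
(29, 2, 29)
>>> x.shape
(2, 17, 29)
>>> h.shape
()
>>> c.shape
()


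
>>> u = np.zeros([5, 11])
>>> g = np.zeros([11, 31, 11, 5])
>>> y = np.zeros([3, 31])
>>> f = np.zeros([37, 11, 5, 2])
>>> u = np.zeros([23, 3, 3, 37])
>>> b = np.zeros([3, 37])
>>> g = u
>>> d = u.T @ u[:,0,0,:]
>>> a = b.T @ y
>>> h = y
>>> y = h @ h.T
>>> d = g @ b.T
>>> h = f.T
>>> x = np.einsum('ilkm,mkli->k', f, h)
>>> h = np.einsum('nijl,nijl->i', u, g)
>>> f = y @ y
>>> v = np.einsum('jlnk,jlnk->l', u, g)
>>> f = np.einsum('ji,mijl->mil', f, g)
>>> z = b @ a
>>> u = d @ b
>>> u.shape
(23, 3, 3, 37)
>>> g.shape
(23, 3, 3, 37)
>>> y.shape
(3, 3)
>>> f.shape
(23, 3, 37)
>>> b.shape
(3, 37)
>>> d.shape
(23, 3, 3, 3)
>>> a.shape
(37, 31)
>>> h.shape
(3,)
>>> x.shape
(5,)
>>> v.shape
(3,)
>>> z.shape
(3, 31)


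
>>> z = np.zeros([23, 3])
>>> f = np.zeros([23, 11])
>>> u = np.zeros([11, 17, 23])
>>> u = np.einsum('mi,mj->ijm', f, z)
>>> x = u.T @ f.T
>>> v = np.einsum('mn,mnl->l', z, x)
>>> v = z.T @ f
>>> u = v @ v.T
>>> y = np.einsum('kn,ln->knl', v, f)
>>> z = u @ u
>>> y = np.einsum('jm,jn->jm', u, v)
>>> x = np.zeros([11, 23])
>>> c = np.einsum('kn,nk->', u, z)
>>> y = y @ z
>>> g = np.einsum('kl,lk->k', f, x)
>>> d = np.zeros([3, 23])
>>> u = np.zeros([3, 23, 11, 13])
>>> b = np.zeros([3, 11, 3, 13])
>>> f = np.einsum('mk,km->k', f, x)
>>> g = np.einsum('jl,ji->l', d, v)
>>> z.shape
(3, 3)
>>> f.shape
(11,)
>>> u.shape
(3, 23, 11, 13)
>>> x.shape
(11, 23)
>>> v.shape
(3, 11)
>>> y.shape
(3, 3)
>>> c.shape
()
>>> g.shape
(23,)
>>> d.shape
(3, 23)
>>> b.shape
(3, 11, 3, 13)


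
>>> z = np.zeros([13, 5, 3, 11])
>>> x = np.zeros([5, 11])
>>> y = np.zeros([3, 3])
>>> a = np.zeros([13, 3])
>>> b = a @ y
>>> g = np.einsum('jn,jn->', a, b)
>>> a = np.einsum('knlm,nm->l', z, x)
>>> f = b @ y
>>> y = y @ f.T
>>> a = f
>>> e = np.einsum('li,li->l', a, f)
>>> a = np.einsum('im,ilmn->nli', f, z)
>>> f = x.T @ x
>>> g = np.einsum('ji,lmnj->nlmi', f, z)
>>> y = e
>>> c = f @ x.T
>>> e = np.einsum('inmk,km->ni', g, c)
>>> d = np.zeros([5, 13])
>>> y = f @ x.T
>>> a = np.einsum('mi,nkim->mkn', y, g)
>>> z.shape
(13, 5, 3, 11)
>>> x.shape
(5, 11)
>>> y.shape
(11, 5)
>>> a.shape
(11, 13, 3)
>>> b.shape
(13, 3)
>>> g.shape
(3, 13, 5, 11)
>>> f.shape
(11, 11)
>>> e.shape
(13, 3)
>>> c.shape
(11, 5)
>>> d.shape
(5, 13)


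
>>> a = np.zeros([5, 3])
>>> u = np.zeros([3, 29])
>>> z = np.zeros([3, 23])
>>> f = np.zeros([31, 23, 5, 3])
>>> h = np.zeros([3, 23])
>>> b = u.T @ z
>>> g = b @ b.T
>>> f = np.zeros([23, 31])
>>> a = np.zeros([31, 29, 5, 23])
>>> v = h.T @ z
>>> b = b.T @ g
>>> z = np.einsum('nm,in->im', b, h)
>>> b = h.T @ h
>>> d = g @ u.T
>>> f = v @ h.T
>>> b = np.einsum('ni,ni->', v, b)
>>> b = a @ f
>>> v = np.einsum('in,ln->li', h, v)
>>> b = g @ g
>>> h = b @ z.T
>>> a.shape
(31, 29, 5, 23)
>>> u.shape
(3, 29)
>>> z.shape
(3, 29)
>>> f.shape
(23, 3)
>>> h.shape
(29, 3)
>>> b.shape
(29, 29)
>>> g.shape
(29, 29)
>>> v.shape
(23, 3)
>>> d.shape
(29, 3)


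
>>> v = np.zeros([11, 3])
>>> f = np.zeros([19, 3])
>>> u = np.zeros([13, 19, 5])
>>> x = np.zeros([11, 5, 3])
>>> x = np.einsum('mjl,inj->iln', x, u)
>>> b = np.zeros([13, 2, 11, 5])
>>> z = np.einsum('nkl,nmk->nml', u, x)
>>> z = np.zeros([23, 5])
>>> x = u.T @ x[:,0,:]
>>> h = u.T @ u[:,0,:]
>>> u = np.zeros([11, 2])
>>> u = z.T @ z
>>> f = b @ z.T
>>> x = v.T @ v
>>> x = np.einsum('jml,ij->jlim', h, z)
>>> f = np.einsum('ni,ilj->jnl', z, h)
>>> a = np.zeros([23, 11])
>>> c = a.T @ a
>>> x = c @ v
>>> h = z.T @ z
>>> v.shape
(11, 3)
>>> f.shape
(5, 23, 19)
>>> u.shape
(5, 5)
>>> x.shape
(11, 3)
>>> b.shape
(13, 2, 11, 5)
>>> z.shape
(23, 5)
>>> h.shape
(5, 5)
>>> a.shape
(23, 11)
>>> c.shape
(11, 11)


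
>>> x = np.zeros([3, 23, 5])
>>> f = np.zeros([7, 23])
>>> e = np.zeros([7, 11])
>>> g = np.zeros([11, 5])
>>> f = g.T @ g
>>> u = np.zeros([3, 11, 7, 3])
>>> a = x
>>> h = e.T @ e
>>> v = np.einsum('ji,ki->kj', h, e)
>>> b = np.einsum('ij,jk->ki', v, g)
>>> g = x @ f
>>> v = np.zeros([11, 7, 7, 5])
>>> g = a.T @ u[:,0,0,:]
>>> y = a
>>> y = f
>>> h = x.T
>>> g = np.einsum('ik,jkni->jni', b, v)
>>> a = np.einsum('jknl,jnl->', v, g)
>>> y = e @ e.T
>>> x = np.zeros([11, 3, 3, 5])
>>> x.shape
(11, 3, 3, 5)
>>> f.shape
(5, 5)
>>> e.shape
(7, 11)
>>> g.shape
(11, 7, 5)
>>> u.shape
(3, 11, 7, 3)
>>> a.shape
()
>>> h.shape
(5, 23, 3)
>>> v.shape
(11, 7, 7, 5)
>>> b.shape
(5, 7)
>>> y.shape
(7, 7)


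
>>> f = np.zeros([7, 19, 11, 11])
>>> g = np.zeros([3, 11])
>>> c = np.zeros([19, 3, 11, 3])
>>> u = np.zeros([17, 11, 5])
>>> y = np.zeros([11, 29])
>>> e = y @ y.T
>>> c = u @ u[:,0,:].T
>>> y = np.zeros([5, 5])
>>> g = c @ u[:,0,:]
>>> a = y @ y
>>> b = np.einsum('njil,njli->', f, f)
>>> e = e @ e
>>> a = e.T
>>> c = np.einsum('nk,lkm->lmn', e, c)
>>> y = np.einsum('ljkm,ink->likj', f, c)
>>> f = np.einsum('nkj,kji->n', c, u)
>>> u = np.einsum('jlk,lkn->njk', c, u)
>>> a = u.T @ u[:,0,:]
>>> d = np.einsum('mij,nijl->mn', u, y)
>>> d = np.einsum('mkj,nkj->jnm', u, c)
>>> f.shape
(17,)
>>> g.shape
(17, 11, 5)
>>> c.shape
(17, 17, 11)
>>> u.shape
(5, 17, 11)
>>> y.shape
(7, 17, 11, 19)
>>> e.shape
(11, 11)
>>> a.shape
(11, 17, 11)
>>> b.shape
()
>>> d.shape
(11, 17, 5)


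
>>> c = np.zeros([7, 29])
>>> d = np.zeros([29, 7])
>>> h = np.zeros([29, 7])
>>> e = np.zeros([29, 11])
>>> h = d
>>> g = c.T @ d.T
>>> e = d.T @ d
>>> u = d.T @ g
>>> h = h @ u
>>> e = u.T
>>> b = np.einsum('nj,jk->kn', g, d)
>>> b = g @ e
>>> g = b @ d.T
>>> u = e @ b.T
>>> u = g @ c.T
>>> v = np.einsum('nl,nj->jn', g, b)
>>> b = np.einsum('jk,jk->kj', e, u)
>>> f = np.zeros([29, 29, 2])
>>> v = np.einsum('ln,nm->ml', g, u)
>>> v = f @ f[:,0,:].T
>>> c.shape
(7, 29)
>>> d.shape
(29, 7)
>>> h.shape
(29, 29)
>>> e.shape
(29, 7)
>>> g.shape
(29, 29)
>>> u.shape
(29, 7)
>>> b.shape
(7, 29)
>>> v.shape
(29, 29, 29)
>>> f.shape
(29, 29, 2)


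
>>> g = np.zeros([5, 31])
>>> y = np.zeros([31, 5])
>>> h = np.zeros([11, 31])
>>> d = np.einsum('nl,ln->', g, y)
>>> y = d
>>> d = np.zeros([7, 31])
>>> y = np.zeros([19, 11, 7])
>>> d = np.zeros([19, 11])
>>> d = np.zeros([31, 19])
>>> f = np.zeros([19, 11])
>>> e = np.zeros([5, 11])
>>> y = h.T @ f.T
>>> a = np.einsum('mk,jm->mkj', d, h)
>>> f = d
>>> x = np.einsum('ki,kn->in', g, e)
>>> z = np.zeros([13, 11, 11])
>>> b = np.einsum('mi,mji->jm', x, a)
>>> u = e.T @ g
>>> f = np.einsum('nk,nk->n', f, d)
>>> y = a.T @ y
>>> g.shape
(5, 31)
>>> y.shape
(11, 19, 19)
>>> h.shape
(11, 31)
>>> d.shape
(31, 19)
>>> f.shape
(31,)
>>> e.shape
(5, 11)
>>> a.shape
(31, 19, 11)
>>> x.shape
(31, 11)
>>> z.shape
(13, 11, 11)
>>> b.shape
(19, 31)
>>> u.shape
(11, 31)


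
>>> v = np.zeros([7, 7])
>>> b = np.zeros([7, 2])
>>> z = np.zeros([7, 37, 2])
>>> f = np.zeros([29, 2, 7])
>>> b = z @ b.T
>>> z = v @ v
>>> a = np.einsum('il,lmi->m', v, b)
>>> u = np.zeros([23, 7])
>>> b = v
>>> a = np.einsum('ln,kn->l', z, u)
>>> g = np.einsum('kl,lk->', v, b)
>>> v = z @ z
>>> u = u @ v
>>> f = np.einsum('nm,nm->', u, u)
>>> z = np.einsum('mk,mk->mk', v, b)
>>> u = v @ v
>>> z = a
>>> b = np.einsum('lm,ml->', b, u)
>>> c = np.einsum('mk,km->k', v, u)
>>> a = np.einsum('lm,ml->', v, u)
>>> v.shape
(7, 7)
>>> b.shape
()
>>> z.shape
(7,)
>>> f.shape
()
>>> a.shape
()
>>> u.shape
(7, 7)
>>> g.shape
()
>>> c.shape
(7,)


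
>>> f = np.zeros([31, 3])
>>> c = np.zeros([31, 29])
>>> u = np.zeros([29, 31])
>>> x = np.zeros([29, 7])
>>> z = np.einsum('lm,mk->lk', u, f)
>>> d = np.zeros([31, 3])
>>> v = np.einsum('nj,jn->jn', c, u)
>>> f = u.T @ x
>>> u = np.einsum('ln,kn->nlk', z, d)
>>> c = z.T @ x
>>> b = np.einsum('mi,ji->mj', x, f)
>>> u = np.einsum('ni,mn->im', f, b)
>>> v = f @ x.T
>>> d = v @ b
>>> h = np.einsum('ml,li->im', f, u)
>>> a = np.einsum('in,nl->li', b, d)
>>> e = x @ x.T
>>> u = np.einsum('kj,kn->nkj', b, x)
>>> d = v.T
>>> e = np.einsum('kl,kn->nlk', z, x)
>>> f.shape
(31, 7)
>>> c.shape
(3, 7)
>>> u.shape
(7, 29, 31)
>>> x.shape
(29, 7)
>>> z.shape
(29, 3)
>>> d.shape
(29, 31)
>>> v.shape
(31, 29)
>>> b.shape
(29, 31)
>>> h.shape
(29, 31)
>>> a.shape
(31, 29)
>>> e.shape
(7, 3, 29)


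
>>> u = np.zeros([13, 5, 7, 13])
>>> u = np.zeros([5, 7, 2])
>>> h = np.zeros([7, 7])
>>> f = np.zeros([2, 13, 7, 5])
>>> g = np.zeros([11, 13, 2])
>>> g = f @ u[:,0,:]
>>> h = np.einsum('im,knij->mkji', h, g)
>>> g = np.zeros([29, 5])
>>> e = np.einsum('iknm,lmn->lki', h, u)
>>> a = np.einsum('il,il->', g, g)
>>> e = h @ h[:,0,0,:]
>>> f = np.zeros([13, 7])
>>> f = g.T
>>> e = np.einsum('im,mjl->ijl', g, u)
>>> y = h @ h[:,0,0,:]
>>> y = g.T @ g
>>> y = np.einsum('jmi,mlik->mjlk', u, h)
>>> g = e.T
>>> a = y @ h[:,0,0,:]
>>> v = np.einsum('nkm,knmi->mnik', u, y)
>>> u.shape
(5, 7, 2)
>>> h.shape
(7, 2, 2, 7)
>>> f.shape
(5, 29)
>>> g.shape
(2, 7, 29)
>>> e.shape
(29, 7, 2)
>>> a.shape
(7, 5, 2, 7)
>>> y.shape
(7, 5, 2, 7)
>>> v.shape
(2, 5, 7, 7)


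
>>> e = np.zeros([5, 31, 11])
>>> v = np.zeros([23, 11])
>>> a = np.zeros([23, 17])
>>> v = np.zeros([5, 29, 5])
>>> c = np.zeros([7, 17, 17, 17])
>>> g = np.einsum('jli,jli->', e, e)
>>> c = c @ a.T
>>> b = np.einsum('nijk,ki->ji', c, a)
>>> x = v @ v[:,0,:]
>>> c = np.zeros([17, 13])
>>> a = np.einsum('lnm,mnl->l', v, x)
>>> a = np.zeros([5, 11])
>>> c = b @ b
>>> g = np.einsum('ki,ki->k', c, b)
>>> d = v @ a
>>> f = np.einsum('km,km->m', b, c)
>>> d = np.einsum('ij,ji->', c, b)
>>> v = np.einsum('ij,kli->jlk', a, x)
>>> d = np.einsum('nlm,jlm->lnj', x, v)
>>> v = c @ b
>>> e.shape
(5, 31, 11)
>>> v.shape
(17, 17)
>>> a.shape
(5, 11)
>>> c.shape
(17, 17)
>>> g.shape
(17,)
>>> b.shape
(17, 17)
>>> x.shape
(5, 29, 5)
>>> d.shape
(29, 5, 11)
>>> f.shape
(17,)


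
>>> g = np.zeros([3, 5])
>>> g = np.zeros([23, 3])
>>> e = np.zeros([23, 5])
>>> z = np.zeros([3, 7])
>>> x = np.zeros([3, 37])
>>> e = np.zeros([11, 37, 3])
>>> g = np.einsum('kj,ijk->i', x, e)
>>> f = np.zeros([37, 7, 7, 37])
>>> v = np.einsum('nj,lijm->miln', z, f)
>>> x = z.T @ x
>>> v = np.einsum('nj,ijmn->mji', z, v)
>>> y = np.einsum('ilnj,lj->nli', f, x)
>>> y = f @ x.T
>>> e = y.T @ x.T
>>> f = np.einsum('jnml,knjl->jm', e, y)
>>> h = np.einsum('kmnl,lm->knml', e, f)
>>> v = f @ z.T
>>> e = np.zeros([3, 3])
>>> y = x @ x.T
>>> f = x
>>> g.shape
(11,)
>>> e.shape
(3, 3)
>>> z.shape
(3, 7)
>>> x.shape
(7, 37)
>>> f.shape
(7, 37)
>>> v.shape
(7, 3)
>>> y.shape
(7, 7)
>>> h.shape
(7, 7, 7, 7)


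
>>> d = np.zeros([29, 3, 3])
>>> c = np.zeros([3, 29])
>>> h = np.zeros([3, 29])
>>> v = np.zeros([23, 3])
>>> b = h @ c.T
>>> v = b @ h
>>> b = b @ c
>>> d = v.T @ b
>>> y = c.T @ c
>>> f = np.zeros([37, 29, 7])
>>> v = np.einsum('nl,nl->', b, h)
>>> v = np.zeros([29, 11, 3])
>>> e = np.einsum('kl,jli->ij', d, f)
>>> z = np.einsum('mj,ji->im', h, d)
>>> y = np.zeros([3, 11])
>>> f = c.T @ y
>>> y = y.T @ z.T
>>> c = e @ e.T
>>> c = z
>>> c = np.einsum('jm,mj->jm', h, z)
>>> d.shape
(29, 29)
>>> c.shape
(3, 29)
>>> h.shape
(3, 29)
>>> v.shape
(29, 11, 3)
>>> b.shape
(3, 29)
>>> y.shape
(11, 29)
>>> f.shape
(29, 11)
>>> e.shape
(7, 37)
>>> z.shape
(29, 3)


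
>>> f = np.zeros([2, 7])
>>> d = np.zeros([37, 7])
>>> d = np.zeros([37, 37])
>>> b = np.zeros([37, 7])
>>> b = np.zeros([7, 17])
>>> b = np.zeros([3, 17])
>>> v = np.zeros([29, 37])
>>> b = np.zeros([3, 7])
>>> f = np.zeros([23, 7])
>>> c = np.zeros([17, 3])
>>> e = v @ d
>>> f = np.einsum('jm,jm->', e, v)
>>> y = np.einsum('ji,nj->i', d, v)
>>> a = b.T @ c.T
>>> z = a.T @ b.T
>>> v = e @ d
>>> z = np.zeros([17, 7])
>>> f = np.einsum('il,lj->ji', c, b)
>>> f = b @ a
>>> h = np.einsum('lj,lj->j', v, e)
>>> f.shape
(3, 17)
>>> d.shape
(37, 37)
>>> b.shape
(3, 7)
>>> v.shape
(29, 37)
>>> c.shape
(17, 3)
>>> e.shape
(29, 37)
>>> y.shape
(37,)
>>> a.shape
(7, 17)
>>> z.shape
(17, 7)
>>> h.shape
(37,)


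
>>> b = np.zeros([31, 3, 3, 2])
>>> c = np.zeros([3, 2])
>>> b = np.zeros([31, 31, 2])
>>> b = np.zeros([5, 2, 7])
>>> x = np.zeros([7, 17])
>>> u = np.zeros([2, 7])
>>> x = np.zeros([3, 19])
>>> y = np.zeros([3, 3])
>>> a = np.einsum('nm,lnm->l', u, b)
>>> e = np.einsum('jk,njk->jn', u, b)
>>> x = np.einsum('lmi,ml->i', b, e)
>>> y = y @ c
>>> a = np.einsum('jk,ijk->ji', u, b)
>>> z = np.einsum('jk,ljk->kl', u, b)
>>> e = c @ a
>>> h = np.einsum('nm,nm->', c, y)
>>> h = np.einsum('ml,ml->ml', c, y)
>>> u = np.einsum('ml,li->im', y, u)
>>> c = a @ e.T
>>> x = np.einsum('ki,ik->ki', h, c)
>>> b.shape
(5, 2, 7)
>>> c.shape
(2, 3)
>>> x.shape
(3, 2)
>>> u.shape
(7, 3)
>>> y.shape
(3, 2)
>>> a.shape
(2, 5)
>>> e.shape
(3, 5)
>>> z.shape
(7, 5)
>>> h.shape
(3, 2)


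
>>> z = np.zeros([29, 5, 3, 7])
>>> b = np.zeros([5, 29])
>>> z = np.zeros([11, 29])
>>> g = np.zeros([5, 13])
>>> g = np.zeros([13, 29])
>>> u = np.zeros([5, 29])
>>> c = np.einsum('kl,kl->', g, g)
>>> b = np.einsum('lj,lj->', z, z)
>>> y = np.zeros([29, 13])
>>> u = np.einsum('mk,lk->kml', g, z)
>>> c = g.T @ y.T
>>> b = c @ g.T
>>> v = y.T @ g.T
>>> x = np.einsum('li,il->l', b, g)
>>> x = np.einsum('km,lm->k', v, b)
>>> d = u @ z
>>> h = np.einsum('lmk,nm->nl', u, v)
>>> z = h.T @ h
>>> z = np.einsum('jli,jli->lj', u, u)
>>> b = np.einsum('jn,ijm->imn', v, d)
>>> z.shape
(13, 29)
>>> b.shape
(29, 29, 13)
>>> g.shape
(13, 29)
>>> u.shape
(29, 13, 11)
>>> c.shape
(29, 29)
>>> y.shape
(29, 13)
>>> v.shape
(13, 13)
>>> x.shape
(13,)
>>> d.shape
(29, 13, 29)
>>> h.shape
(13, 29)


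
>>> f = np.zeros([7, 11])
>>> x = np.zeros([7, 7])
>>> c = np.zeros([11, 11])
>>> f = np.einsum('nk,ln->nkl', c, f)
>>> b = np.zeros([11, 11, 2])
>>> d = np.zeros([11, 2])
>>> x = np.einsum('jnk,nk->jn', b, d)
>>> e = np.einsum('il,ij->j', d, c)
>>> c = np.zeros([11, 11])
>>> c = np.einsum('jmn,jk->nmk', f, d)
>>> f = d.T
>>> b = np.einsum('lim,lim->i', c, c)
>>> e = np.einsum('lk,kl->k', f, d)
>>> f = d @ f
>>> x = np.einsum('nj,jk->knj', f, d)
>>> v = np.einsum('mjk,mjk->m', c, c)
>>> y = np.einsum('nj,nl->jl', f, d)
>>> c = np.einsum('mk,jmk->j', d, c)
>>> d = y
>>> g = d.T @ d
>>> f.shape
(11, 11)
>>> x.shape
(2, 11, 11)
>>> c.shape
(7,)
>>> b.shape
(11,)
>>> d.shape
(11, 2)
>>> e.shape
(11,)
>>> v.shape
(7,)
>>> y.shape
(11, 2)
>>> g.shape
(2, 2)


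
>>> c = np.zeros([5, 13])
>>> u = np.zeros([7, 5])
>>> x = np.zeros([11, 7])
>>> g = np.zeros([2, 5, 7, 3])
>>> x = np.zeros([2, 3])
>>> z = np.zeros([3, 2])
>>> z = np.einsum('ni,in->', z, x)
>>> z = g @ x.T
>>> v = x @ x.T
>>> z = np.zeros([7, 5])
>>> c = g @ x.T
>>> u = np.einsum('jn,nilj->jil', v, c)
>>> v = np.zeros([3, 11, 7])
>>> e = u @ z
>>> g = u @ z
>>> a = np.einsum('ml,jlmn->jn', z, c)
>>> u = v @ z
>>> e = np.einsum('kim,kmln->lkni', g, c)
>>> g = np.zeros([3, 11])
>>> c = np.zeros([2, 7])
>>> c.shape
(2, 7)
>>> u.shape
(3, 11, 5)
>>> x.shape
(2, 3)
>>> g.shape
(3, 11)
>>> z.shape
(7, 5)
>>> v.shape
(3, 11, 7)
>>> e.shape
(7, 2, 2, 5)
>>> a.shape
(2, 2)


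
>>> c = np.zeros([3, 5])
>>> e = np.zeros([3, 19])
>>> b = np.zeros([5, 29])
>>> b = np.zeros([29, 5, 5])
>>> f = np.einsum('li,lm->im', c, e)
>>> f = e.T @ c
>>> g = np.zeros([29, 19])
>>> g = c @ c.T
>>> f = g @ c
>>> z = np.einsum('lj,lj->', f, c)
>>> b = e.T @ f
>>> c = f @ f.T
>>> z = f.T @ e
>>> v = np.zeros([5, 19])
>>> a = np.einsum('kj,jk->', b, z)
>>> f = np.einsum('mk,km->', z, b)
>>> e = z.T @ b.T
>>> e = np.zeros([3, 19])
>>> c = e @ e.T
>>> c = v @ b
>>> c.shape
(5, 5)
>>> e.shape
(3, 19)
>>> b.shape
(19, 5)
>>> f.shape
()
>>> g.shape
(3, 3)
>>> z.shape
(5, 19)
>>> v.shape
(5, 19)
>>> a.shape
()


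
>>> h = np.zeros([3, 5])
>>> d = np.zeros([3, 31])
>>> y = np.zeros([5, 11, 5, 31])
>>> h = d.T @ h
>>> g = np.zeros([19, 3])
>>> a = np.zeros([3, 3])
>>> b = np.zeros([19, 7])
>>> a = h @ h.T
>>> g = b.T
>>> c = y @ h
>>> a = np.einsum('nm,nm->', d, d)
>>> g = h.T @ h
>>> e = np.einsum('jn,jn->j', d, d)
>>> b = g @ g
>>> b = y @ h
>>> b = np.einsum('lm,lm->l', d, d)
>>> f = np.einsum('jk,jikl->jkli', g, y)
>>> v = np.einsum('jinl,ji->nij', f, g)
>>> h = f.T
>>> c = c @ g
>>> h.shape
(11, 31, 5, 5)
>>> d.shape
(3, 31)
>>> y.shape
(5, 11, 5, 31)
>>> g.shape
(5, 5)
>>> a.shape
()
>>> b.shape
(3,)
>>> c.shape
(5, 11, 5, 5)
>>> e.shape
(3,)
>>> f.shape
(5, 5, 31, 11)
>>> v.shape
(31, 5, 5)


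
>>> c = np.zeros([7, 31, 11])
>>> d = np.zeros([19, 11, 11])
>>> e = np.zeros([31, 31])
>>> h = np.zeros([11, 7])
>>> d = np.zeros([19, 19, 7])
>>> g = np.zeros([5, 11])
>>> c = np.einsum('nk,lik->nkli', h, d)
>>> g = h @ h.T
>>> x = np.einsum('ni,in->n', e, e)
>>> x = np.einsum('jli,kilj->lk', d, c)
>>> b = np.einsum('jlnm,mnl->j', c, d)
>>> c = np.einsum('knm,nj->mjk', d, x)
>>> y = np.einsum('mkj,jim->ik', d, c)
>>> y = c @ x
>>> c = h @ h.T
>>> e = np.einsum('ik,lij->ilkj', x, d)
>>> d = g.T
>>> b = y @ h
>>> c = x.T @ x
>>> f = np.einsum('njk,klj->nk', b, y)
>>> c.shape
(11, 11)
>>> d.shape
(11, 11)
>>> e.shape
(19, 19, 11, 7)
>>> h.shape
(11, 7)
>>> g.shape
(11, 11)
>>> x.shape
(19, 11)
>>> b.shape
(7, 11, 7)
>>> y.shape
(7, 11, 11)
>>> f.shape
(7, 7)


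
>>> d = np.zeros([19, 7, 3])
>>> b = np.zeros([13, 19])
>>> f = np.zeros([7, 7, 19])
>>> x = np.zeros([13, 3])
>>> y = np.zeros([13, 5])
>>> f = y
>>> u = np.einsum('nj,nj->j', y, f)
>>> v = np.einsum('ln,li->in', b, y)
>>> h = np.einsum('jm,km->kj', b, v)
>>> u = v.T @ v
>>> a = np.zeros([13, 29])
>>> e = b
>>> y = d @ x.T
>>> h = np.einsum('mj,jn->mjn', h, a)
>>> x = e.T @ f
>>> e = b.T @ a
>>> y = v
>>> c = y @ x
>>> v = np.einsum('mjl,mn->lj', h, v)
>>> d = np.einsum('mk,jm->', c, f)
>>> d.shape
()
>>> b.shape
(13, 19)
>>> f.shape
(13, 5)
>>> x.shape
(19, 5)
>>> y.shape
(5, 19)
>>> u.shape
(19, 19)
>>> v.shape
(29, 13)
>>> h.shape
(5, 13, 29)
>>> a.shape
(13, 29)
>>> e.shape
(19, 29)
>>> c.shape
(5, 5)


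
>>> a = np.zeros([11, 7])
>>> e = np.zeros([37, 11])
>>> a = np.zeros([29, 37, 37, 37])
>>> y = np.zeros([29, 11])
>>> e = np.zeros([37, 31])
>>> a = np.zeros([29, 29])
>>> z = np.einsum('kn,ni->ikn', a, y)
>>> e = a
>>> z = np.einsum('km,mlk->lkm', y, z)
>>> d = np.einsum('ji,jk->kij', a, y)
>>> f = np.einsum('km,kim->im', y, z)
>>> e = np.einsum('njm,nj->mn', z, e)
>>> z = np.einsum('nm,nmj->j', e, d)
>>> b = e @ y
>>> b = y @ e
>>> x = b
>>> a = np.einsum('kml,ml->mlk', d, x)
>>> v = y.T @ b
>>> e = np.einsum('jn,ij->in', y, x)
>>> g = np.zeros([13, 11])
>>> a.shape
(29, 29, 11)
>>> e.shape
(29, 11)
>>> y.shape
(29, 11)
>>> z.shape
(29,)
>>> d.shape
(11, 29, 29)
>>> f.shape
(29, 11)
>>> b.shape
(29, 29)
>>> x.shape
(29, 29)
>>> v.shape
(11, 29)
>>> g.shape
(13, 11)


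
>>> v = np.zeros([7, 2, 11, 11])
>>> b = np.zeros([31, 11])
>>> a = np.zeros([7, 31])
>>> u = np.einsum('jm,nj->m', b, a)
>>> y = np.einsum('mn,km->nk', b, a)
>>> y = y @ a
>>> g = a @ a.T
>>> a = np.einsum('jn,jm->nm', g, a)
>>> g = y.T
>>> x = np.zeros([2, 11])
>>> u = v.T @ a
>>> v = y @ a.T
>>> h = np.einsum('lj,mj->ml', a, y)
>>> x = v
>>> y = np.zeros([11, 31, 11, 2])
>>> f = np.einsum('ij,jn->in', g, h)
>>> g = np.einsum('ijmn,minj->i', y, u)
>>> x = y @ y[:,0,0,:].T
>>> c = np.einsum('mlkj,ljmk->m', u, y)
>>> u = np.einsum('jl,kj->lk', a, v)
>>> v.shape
(11, 7)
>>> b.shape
(31, 11)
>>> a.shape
(7, 31)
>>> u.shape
(31, 11)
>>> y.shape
(11, 31, 11, 2)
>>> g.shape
(11,)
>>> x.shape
(11, 31, 11, 11)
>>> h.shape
(11, 7)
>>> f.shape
(31, 7)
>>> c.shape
(11,)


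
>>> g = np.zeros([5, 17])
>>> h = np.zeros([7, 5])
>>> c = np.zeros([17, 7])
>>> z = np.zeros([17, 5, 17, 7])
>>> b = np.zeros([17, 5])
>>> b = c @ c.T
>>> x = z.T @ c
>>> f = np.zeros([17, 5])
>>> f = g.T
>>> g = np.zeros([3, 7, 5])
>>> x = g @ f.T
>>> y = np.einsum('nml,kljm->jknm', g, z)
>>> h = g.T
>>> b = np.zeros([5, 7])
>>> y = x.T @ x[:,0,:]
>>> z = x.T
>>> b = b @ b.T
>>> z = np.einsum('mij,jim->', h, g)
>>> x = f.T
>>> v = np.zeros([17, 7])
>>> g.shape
(3, 7, 5)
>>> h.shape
(5, 7, 3)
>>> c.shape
(17, 7)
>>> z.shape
()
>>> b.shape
(5, 5)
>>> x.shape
(5, 17)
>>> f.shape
(17, 5)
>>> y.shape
(17, 7, 17)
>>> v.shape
(17, 7)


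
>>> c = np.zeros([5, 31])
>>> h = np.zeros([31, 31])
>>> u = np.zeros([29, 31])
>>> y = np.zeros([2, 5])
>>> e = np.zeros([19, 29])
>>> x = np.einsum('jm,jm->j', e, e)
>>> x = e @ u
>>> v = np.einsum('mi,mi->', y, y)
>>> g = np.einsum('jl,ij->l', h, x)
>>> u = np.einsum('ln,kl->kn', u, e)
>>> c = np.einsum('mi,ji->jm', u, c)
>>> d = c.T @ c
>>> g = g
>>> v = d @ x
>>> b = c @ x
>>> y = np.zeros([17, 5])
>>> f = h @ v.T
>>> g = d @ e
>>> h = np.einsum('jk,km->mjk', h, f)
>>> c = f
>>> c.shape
(31, 19)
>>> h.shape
(19, 31, 31)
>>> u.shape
(19, 31)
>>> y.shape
(17, 5)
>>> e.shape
(19, 29)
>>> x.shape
(19, 31)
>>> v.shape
(19, 31)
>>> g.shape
(19, 29)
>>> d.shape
(19, 19)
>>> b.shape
(5, 31)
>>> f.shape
(31, 19)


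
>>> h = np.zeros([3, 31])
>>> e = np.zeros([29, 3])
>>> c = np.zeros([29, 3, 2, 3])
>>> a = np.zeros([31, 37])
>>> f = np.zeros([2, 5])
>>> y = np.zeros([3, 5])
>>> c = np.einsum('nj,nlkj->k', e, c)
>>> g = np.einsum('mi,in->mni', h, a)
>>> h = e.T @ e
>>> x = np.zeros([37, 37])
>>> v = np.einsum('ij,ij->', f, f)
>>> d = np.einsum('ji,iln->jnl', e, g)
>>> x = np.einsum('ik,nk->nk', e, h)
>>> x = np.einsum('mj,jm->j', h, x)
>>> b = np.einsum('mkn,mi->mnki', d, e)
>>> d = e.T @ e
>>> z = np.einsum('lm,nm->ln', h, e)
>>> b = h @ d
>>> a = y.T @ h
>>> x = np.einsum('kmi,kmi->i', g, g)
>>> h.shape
(3, 3)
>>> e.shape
(29, 3)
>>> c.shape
(2,)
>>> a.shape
(5, 3)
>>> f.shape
(2, 5)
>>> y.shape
(3, 5)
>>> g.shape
(3, 37, 31)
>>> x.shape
(31,)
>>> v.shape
()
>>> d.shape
(3, 3)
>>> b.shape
(3, 3)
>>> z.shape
(3, 29)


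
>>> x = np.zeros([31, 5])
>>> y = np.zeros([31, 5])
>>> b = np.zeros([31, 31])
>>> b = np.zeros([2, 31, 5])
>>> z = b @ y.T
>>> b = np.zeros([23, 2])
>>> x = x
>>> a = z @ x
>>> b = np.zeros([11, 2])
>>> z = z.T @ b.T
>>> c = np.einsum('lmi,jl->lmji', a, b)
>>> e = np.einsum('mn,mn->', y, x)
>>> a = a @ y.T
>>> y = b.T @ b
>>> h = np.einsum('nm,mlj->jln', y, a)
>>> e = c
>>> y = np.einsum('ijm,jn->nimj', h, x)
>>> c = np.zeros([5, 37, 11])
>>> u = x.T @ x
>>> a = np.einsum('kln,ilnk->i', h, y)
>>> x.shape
(31, 5)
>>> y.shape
(5, 31, 2, 31)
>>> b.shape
(11, 2)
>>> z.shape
(31, 31, 11)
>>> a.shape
(5,)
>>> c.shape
(5, 37, 11)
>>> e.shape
(2, 31, 11, 5)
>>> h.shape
(31, 31, 2)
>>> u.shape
(5, 5)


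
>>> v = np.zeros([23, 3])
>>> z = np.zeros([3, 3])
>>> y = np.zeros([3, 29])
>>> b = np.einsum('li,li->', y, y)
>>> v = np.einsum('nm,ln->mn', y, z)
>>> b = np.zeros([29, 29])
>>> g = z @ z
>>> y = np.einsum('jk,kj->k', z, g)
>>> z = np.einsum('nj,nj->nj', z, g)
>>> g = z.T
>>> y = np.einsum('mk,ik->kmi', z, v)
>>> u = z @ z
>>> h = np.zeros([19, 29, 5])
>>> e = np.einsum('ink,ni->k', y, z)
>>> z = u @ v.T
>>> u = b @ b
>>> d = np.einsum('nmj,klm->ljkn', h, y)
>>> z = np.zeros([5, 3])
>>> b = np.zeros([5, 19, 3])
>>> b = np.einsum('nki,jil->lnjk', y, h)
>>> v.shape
(29, 3)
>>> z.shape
(5, 3)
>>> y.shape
(3, 3, 29)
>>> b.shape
(5, 3, 19, 3)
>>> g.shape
(3, 3)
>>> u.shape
(29, 29)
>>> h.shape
(19, 29, 5)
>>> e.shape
(29,)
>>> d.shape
(3, 5, 3, 19)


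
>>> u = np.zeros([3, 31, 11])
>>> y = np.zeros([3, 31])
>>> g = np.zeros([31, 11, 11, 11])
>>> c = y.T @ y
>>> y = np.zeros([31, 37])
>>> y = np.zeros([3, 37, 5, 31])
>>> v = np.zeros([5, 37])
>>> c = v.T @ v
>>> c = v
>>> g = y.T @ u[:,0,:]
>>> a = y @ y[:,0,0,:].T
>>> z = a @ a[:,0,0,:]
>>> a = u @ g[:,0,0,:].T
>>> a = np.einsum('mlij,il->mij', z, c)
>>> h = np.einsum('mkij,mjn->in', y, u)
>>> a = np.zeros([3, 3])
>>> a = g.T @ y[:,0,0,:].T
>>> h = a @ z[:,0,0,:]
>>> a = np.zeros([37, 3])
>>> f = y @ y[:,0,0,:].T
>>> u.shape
(3, 31, 11)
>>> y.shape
(3, 37, 5, 31)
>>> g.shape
(31, 5, 37, 11)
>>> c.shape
(5, 37)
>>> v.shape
(5, 37)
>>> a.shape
(37, 3)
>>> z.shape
(3, 37, 5, 3)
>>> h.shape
(11, 37, 5, 3)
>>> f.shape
(3, 37, 5, 3)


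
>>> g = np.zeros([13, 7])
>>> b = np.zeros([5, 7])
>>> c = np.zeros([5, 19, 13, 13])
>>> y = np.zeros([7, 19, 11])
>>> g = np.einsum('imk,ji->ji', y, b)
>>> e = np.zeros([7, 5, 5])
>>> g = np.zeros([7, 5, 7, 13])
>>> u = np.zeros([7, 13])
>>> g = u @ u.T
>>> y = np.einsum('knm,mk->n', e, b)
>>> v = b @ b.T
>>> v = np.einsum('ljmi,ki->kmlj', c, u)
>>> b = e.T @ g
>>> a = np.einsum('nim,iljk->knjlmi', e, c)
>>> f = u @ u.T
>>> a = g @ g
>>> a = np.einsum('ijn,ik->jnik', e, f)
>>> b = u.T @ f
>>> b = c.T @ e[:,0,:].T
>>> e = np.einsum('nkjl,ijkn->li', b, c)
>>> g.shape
(7, 7)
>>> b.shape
(13, 13, 19, 7)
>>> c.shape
(5, 19, 13, 13)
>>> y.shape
(5,)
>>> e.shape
(7, 5)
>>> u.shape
(7, 13)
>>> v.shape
(7, 13, 5, 19)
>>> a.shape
(5, 5, 7, 7)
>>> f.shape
(7, 7)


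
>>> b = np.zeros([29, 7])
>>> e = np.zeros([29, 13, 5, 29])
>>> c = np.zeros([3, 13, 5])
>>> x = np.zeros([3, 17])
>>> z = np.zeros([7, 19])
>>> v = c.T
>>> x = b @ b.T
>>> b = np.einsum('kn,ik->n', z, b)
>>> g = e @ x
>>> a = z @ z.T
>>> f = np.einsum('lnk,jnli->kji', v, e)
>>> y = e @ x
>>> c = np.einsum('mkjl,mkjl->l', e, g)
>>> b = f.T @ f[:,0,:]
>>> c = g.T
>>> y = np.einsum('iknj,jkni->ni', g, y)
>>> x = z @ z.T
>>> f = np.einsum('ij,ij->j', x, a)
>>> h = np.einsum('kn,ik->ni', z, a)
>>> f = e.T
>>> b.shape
(29, 29, 29)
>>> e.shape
(29, 13, 5, 29)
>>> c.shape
(29, 5, 13, 29)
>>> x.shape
(7, 7)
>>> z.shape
(7, 19)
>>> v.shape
(5, 13, 3)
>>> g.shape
(29, 13, 5, 29)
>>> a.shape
(7, 7)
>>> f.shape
(29, 5, 13, 29)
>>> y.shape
(5, 29)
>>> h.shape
(19, 7)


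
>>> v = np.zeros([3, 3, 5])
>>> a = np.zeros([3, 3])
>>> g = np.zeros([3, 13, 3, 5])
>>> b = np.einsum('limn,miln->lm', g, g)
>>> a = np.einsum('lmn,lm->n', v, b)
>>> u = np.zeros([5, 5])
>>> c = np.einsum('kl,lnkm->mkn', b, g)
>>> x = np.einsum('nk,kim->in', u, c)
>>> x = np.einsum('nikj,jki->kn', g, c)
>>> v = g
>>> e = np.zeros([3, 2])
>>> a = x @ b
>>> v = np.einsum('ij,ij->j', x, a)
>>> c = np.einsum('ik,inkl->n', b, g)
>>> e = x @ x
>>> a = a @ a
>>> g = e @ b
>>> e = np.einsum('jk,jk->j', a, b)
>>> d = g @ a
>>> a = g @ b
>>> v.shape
(3,)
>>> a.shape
(3, 3)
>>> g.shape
(3, 3)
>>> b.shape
(3, 3)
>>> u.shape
(5, 5)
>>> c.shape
(13,)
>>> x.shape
(3, 3)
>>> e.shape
(3,)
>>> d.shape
(3, 3)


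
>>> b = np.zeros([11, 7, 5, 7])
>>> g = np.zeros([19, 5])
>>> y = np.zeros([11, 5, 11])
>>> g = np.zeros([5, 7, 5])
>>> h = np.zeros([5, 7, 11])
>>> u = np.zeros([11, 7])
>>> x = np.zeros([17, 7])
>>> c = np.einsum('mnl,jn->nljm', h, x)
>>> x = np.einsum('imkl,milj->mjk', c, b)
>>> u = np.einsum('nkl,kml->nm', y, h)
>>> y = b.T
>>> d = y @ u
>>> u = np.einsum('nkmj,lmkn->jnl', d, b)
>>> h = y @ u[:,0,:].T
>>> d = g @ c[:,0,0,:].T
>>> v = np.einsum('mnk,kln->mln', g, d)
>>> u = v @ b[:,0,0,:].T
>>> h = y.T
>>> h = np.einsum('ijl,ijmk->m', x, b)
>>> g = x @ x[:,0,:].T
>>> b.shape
(11, 7, 5, 7)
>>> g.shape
(11, 7, 11)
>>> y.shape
(7, 5, 7, 11)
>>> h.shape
(5,)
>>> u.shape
(5, 7, 11)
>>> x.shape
(11, 7, 17)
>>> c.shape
(7, 11, 17, 5)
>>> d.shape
(5, 7, 7)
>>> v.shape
(5, 7, 7)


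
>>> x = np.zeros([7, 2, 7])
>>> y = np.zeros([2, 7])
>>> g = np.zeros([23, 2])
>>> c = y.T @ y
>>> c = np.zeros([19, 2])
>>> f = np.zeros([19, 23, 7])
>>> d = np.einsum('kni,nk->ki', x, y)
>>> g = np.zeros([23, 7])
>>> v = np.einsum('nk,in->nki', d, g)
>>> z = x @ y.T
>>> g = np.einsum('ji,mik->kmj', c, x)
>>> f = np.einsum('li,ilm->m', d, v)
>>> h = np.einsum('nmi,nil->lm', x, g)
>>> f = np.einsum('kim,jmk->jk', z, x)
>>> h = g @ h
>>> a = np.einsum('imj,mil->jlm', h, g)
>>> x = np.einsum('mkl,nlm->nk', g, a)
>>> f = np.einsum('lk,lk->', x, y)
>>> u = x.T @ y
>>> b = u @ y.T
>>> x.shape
(2, 7)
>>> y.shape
(2, 7)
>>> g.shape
(7, 7, 19)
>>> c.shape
(19, 2)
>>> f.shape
()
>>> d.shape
(7, 7)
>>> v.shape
(7, 7, 23)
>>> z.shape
(7, 2, 2)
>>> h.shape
(7, 7, 2)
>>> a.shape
(2, 19, 7)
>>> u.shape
(7, 7)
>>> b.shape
(7, 2)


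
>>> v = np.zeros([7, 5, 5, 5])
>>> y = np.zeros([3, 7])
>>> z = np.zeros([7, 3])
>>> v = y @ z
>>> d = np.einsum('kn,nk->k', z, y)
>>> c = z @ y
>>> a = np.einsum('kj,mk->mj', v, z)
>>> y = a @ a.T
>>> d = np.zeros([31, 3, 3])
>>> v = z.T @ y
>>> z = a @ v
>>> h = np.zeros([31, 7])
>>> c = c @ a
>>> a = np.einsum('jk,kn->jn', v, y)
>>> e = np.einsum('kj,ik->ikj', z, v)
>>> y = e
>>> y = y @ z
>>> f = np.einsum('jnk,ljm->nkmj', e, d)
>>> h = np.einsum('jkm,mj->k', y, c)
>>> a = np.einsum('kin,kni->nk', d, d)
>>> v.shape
(3, 7)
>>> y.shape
(3, 7, 7)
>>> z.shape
(7, 7)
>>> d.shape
(31, 3, 3)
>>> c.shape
(7, 3)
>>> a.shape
(3, 31)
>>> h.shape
(7,)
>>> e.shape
(3, 7, 7)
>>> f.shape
(7, 7, 3, 3)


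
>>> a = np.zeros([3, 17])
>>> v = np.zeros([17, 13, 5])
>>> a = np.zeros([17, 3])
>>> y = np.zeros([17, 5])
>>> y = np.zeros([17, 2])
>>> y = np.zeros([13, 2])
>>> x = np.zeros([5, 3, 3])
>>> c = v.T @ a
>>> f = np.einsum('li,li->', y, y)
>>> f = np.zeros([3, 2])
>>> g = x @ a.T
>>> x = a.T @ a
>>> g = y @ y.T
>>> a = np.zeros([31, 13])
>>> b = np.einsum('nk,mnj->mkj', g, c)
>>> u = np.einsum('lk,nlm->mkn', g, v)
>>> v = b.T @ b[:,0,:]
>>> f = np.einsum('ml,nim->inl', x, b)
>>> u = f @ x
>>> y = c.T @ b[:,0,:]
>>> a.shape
(31, 13)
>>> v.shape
(3, 13, 3)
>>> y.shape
(3, 13, 3)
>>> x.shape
(3, 3)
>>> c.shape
(5, 13, 3)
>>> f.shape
(13, 5, 3)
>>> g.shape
(13, 13)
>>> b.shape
(5, 13, 3)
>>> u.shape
(13, 5, 3)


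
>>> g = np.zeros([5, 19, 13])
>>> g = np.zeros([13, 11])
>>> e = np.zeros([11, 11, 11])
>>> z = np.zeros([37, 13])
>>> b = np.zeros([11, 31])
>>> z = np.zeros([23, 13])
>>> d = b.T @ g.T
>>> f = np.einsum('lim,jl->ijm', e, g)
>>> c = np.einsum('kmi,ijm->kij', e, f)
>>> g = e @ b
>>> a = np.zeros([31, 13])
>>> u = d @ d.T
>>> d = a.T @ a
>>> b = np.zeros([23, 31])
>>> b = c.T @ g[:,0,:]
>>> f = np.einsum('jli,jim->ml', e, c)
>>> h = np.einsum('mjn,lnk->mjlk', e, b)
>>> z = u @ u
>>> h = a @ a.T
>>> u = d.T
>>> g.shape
(11, 11, 31)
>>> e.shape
(11, 11, 11)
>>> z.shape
(31, 31)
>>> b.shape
(13, 11, 31)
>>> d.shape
(13, 13)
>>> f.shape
(13, 11)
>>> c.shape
(11, 11, 13)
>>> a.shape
(31, 13)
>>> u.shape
(13, 13)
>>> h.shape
(31, 31)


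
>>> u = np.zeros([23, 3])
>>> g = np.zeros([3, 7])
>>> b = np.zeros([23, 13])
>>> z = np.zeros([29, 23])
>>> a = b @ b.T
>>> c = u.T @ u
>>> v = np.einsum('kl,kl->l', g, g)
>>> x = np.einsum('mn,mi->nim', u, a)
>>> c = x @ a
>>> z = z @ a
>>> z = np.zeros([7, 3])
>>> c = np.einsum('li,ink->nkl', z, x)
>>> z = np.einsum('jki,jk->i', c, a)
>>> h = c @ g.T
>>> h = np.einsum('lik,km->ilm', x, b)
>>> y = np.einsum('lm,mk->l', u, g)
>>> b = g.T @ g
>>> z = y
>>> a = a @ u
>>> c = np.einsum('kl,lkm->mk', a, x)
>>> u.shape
(23, 3)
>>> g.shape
(3, 7)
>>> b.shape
(7, 7)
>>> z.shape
(23,)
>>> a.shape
(23, 3)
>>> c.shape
(23, 23)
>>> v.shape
(7,)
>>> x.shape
(3, 23, 23)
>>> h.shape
(23, 3, 13)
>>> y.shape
(23,)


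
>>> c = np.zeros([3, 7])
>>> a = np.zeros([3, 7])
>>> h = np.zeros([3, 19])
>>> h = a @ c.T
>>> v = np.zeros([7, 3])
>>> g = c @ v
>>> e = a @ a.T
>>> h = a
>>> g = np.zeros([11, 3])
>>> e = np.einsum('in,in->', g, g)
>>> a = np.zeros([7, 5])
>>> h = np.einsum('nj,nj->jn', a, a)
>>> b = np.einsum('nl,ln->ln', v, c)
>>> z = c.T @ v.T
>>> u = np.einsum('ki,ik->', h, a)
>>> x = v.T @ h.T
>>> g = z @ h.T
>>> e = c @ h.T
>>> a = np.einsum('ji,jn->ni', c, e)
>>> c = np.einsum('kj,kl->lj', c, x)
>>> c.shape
(5, 7)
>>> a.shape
(5, 7)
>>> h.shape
(5, 7)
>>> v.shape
(7, 3)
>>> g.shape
(7, 5)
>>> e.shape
(3, 5)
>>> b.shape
(3, 7)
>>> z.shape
(7, 7)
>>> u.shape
()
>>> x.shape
(3, 5)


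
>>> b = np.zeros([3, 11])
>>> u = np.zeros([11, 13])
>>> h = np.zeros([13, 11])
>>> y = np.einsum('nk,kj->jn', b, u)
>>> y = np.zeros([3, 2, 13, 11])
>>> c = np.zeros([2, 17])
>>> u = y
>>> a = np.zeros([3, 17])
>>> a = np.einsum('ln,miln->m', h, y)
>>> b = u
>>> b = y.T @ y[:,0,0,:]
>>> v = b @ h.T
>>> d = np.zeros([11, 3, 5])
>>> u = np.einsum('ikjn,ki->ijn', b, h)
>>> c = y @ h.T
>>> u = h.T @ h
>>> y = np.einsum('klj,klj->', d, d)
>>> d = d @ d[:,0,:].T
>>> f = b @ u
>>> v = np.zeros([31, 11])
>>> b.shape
(11, 13, 2, 11)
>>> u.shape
(11, 11)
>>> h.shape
(13, 11)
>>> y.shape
()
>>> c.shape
(3, 2, 13, 13)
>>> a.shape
(3,)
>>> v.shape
(31, 11)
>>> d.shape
(11, 3, 11)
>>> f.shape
(11, 13, 2, 11)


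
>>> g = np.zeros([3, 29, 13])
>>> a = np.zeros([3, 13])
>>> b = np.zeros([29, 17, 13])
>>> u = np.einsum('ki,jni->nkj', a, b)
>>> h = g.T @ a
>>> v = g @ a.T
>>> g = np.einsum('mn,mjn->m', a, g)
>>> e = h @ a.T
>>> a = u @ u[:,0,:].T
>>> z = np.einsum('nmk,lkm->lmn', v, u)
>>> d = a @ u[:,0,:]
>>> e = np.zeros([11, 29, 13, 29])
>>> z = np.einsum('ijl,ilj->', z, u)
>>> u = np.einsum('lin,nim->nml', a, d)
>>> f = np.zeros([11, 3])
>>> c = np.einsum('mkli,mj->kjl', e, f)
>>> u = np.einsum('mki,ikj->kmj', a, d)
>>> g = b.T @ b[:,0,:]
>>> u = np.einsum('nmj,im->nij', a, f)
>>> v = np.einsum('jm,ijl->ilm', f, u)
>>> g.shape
(13, 17, 13)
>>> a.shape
(17, 3, 17)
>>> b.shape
(29, 17, 13)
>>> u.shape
(17, 11, 17)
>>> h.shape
(13, 29, 13)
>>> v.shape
(17, 17, 3)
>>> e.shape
(11, 29, 13, 29)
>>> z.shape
()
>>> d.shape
(17, 3, 29)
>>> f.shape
(11, 3)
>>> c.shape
(29, 3, 13)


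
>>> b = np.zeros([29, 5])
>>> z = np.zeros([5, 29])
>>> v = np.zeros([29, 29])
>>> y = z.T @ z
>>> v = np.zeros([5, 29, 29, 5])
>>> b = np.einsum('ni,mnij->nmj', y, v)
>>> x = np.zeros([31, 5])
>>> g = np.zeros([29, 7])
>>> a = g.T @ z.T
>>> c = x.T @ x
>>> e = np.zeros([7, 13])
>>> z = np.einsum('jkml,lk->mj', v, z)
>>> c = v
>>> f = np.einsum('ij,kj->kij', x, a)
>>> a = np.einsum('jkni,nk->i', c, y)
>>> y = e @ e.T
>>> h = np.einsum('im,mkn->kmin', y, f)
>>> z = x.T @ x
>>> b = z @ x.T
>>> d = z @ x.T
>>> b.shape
(5, 31)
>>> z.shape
(5, 5)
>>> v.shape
(5, 29, 29, 5)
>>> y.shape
(7, 7)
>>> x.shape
(31, 5)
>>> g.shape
(29, 7)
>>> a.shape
(5,)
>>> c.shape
(5, 29, 29, 5)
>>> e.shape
(7, 13)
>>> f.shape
(7, 31, 5)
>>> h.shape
(31, 7, 7, 5)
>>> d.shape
(5, 31)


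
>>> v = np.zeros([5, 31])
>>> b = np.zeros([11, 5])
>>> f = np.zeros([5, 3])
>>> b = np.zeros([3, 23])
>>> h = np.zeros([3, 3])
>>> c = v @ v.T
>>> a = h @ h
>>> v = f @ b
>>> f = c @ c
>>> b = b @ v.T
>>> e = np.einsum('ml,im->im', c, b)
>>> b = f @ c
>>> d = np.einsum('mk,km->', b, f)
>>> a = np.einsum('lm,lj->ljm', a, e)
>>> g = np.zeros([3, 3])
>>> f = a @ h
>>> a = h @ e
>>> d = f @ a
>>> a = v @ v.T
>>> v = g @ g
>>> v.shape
(3, 3)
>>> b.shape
(5, 5)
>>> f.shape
(3, 5, 3)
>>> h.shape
(3, 3)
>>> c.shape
(5, 5)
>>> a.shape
(5, 5)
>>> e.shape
(3, 5)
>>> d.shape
(3, 5, 5)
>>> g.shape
(3, 3)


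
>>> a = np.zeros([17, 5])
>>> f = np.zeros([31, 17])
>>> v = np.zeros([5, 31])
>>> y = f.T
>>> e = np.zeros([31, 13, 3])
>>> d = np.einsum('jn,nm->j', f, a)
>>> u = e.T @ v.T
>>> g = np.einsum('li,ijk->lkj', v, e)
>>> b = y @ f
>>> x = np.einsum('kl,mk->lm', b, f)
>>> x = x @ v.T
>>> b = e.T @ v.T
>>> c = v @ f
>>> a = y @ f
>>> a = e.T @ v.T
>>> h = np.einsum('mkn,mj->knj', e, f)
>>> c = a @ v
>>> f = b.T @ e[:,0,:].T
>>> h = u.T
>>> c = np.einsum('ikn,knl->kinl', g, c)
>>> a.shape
(3, 13, 5)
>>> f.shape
(5, 13, 31)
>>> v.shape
(5, 31)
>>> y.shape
(17, 31)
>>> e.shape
(31, 13, 3)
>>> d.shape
(31,)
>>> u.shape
(3, 13, 5)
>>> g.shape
(5, 3, 13)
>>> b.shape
(3, 13, 5)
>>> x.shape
(17, 5)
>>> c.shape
(3, 5, 13, 31)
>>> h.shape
(5, 13, 3)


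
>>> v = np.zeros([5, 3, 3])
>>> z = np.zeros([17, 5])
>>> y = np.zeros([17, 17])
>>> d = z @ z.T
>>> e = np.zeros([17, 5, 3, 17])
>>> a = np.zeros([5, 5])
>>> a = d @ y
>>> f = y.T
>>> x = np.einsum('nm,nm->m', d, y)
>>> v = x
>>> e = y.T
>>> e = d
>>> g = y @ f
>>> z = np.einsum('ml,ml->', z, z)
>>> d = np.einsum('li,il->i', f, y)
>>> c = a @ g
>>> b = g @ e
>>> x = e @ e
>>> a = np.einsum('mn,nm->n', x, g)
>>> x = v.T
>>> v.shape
(17,)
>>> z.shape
()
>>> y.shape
(17, 17)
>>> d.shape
(17,)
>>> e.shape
(17, 17)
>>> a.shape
(17,)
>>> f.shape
(17, 17)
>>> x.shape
(17,)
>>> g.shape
(17, 17)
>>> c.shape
(17, 17)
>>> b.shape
(17, 17)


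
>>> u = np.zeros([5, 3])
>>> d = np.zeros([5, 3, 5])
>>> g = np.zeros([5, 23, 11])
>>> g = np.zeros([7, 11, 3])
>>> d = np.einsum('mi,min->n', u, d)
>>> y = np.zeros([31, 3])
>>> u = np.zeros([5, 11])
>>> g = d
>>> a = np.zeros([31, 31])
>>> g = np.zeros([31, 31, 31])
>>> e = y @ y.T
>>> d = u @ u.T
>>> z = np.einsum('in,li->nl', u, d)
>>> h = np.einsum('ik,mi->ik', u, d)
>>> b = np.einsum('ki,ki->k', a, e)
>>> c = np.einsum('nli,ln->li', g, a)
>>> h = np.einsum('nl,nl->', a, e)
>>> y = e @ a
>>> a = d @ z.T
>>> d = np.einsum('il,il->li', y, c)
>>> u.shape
(5, 11)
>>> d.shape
(31, 31)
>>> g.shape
(31, 31, 31)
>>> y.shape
(31, 31)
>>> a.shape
(5, 11)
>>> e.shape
(31, 31)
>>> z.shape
(11, 5)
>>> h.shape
()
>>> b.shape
(31,)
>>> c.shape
(31, 31)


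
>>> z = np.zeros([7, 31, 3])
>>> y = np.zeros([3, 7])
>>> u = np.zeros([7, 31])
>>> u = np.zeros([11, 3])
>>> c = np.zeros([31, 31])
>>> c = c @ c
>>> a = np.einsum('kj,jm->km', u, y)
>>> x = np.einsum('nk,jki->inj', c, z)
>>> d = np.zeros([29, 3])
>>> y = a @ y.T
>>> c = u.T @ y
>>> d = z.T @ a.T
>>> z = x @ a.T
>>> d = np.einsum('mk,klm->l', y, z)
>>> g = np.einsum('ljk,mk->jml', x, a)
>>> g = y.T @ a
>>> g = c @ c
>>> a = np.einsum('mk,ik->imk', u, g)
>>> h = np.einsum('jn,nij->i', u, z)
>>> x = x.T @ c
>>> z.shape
(3, 31, 11)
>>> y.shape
(11, 3)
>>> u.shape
(11, 3)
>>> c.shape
(3, 3)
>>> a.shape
(3, 11, 3)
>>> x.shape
(7, 31, 3)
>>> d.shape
(31,)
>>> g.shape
(3, 3)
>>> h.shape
(31,)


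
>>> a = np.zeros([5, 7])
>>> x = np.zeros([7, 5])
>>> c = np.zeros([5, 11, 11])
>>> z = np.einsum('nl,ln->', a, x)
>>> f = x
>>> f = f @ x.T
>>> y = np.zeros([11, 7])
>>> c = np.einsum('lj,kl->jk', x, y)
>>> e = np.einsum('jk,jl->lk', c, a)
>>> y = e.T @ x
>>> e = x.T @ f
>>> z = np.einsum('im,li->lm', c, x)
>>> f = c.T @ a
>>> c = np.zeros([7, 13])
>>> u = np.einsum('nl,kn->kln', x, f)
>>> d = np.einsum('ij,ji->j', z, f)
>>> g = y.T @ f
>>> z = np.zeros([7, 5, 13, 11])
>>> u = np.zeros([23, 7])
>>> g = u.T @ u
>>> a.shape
(5, 7)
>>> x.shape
(7, 5)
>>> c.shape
(7, 13)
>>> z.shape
(7, 5, 13, 11)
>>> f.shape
(11, 7)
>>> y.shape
(11, 5)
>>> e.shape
(5, 7)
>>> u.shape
(23, 7)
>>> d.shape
(11,)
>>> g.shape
(7, 7)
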